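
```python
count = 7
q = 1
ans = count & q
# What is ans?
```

Trace:
`count = 7` → count = 7
`q = 1` → q = 1
`ans = count & q` → ans = 1
So ans = 1

Answer: 1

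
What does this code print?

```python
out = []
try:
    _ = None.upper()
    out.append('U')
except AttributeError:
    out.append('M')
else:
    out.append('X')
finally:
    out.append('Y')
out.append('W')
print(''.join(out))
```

Execution trace: 'M' (except AttributeError) → 'Y' (finally) → 'W' (after the try/except). Output: MYW

Answer: MYW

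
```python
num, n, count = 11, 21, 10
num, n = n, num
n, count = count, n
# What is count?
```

Trace:
`num, n, count = 11, 21, 10` → num = 11; n = 21; count = 10
`num, n = n, num` → num = 21; n = 11
`n, count = count, n` → n = 10; count = 11
So count = 11

Answer: 11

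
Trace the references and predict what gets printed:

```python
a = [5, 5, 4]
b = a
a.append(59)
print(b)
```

Key concept: basic list aliasing.
Step by step:
`a = [5, 5, 4]` → a = [5, 5, 4]
`b = a` → b = [5, 5, 4] (same object as a)
`a.append(59)` → a = [5, 5, 4, 59] (same object as b); b = [5, 5, 4, 59] (same object as a)
`print(b)` → prints [5, 5, 4, 59]

Answer: [5, 5, 4, 59]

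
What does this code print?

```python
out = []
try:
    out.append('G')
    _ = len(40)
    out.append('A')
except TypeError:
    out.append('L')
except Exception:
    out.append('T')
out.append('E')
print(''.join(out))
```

Execution trace: 'G' (try body) → 'L' (except TypeError) → 'E' (after the try/except). Output: GLE

Answer: GLE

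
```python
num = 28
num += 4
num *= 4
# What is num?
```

Trace:
`num = 28` → num = 28
`num += 4` → num = 32
`num *= 4` → num = 128
So num = 128

Answer: 128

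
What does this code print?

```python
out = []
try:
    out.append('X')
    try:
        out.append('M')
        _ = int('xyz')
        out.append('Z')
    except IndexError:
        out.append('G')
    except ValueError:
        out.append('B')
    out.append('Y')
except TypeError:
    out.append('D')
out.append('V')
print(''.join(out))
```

Execution trace: 'X' (try body) → 'M' (inner try body) → 'B' (inner except ValueError) → 'Y' (try body, no exception) → 'V' (after the try/except). Output: XMBYV

Answer: XMBYV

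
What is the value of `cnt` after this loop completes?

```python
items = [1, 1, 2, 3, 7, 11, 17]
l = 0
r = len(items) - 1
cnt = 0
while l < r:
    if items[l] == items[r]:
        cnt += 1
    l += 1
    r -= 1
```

Count matching pairs from ends
`cnt` takes the values: 0

Answer: 0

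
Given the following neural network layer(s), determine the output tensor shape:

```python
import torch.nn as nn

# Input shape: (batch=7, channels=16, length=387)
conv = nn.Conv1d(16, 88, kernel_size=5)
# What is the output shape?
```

Input: (7, 16, 387) -> Output: (7, 88, 383)

Answer: (7, 88, 383)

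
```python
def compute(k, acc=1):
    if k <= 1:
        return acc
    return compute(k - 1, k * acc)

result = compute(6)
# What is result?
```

Accumulator trace (n, acc): (6, 1) -> (5, 6) -> (4, 30) -> (3, 120) -> (2, 360) -> (1, 720) -> return 720

Answer: 720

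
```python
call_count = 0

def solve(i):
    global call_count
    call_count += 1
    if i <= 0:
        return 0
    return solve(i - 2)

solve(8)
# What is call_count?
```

Linear recursion stepping by 2: 5 calls from i=8 down to ≤0.

Answer: 5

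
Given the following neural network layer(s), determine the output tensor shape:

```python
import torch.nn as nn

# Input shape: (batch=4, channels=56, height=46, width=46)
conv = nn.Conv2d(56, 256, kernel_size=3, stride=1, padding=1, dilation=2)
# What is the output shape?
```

Input: (4, 56, 46, 46) -> Output: (4, 256, 44, 44)

Answer: (4, 256, 44, 44)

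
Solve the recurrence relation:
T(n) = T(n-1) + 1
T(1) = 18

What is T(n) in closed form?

Unrolling: T(n) = T(1) + 1·(n-1) = 18 + 1(n-1) = n + 17.

Answer: T(n) = n + 17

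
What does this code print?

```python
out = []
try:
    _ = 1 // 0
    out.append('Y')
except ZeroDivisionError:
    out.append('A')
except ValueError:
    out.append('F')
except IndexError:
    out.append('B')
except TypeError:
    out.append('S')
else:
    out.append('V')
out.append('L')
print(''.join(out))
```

Execution trace: 'A' (except ZeroDivisionError) → 'L' (after the try/except). Output: AL

Answer: AL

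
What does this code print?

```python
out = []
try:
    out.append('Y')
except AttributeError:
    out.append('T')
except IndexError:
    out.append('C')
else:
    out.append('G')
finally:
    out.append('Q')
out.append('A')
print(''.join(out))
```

Execution trace: 'Y' (try body, no exception) → 'G' (else) → 'Q' (finally) → 'A' (after the try/except). Output: YGQA

Answer: YGQA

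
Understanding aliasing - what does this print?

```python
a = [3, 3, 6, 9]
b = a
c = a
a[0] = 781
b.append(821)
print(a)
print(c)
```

Key concept: multiple aliases.
Step by step:
`a = [3, 3, 6, 9]` → a = [3, 3, 6, 9]
`b = a` → b = [3, 3, 6, 9] (same object as a)
`c = a` → c = [3, 3, 6, 9] (same object as a, b)
`a[0] = 781` → a = [781, 3, 6, 9] (same object as b, c); b = [781, 3, 6, 9] (same object as a, c); c = [781, 3, 6, 9] (same object as a, b)
`b.append(821)` → a = [781, 3, 6, 9, 821] (same object as b, c); b = [781, 3, 6, 9, 821] (same object as a, c); c = [781, 3, 6, 9, 821] (same object as a, b)
`print(a)` → prints [781, 3, 6, 9, 821]
`print(c)` → prints [781, 3, 6, 9, 821]

Answer:
[781, 3, 6, 9, 821]
[781, 3, 6, 9, 821]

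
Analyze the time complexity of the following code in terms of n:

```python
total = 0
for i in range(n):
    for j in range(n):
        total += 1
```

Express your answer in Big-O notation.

Each loop level contributes: n × n. Multiplying the contributions gives O(n^2).

Answer: O(n^2)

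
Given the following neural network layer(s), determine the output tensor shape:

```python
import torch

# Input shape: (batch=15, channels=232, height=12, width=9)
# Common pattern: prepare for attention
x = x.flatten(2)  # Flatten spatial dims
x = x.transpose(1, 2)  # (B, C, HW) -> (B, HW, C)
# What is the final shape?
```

Input: (15, 232, 12, 9) -> after flatten(2): (15, 232, 108) -> Output: (15, 108, 232)

Answer: (15, 108, 232)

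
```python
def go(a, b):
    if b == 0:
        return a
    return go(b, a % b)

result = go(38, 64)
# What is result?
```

go(38, 64) -> go(64, 38) -> go(38, 26) -> go(26, 12) -> go(12, 2) -> go(2, 0) -> 2

Answer: 2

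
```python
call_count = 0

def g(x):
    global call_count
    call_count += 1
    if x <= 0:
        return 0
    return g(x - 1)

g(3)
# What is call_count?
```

Linear recursion stepping by 1: 4 calls from x=3 down to ≤0.

Answer: 4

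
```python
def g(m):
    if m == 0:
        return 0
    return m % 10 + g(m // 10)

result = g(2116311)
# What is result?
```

Sum of digits of 2116311: 1 + 1 + 3 + 6 + 1 + 1 + 2 = 15

Answer: 15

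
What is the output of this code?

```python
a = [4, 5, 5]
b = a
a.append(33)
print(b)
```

Key concept: basic list aliasing.
Step by step:
`a = [4, 5, 5]` → a = [4, 5, 5]
`b = a` → b = [4, 5, 5] (same object as a)
`a.append(33)` → a = [4, 5, 5, 33] (same object as b); b = [4, 5, 5, 33] (same object as a)
`print(b)` → prints [4, 5, 5, 33]

Answer: [4, 5, 5, 33]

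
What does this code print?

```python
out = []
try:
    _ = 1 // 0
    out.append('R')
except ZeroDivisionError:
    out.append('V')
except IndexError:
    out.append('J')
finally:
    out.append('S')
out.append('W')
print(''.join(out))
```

Execution trace: 'V' (except ZeroDivisionError) → 'S' (finally) → 'W' (after the try/except). Output: VSW

Answer: VSW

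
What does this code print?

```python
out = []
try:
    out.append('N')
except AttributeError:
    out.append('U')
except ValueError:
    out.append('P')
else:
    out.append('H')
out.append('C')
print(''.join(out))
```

Execution trace: 'N' (try body, no exception) → 'H' (else) → 'C' (after the try/except). Output: NHC

Answer: NHC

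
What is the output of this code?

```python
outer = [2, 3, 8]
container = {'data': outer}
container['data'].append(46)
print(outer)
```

Key concept: dict holds reference to list.
Step by step:
`outer = [2, 3, 8]` → outer = [2, 3, 8]
`container = {'data': outer}` → container = {'data': [2, 3, 8]}
`container['data'].append(46)` → outer = [2, 3, 8, 46]; container = {'data': [2, 3, 8, 46]}
`print(outer)` → prints [2, 3, 8, 46]

Answer: [2, 3, 8, 46]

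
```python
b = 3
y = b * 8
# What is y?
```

Trace:
`b = 3` → b = 3
`y = b * 8` → y = 24
So y = 24

Answer: 24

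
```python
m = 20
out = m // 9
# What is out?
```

Trace:
`m = 20` → m = 20
`out = m // 9` → out = 2
So out = 2

Answer: 2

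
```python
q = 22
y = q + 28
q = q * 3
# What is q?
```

Trace:
`q = 22` → q = 22
`y = q + 28` → y = 50
`q = q * 3` → q = 66
So q = 66

Answer: 66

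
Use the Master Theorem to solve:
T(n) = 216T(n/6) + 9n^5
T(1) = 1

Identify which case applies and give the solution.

a=216, b=6, f(n)=9n^5. log_6(216) = 3. Since c=5 > 3 and the regularity condition holds (216(n/6)^5 = (216/6^5)n^5 with 216/6^5 < 1), Case 3 applies: T(n) = Θ(f(n)) = O(n^5).

Answer: O(n^5) - Case 3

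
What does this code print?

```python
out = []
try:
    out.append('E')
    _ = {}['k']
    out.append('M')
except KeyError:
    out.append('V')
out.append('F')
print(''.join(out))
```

Execution trace: 'E' (try body) → 'V' (except KeyError) → 'F' (after the try/except). Output: EVF

Answer: EVF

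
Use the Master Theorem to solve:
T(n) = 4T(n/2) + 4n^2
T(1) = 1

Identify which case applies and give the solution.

a=4, b=2, f(n)=4n^2. log_2(4) = 2. Since c=2 = 2, Case 2 applies: T(n) = Θ(n^log_b(a) · log n) = O(n^2 log n).

Answer: O(n^2 log n) - Case 2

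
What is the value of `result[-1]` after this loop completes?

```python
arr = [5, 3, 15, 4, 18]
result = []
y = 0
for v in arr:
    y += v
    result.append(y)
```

Cumulative sum ends at 45
`result` takes the values: [] → [5] → [5, 8] → [5, 8, 23] → [5, 8, 23, 27] → [5, 8, 23, 27, 45]
So `result[-1]` = 45

Answer: 45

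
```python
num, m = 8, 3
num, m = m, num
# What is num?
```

Trace:
`num, m = 8, 3` → num = 8; m = 3
`num, m = m, num` → num = 3; m = 8
So num = 3

Answer: 3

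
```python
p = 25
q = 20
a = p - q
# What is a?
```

Trace:
`p = 25` → p = 25
`q = 20` → q = 20
`a = p - q` → a = 5
So a = 5

Answer: 5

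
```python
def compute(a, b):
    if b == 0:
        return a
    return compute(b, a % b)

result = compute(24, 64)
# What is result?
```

compute(24, 64) -> compute(64, 24) -> compute(24, 16) -> compute(16, 8) -> compute(8, 0) -> 8

Answer: 8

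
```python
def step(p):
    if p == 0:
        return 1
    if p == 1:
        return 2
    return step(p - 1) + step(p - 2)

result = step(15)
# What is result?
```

Build up from base cases: step(0)=1, step(1)=2, step(2)=3, step(3)=5, step(4)=8, step(5)=13, step(6)=21, ..., step(15)=1597

Answer: 1597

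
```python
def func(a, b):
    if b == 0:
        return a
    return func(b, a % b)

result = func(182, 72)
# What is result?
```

func(182, 72) -> func(72, 38) -> func(38, 34) -> func(34, 4) -> func(4, 2) -> func(2, 0) -> 2

Answer: 2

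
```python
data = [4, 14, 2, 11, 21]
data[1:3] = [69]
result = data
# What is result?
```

Trace:
`data = [4, 14, 2, 11, 21]` → data = [4, 14, 2, 11, 21]
`data[1:3] = [69]` → data = [4, 69, 11, 21]
`result = data` → result = [4, 69, 11, 21]
So result = [4, 69, 11, 21]

Answer: [4, 69, 11, 21]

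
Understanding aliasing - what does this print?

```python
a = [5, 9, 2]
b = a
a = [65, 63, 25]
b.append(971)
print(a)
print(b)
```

Key concept: rebinding vs mutation: a is rebound to a new list, b still points at the original.
Step by step:
`a = [5, 9, 2]` → a = [5, 9, 2]
`b = a` → b = [5, 9, 2] (same object as a)
`a = [65, 63, 25]` → a = [65, 63, 25]
`b.append(971)` → b = [5, 9, 2, 971]
`print(a)` → prints [65, 63, 25]
`print(b)` → prints [5, 9, 2, 971]

Answer:
[65, 63, 25]
[5, 9, 2, 971]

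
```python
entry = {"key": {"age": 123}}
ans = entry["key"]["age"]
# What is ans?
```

Trace:
`entry = {"key": {"age": 123}}` → entry = {'key': {'age': 123}}
`ans = entry["key"]["age"]` → ans = 123
So ans = 123

Answer: 123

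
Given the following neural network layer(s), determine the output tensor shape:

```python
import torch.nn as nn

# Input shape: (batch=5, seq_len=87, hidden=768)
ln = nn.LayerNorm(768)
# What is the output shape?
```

Input: (5, 87, 768) -> Output: (5, 87, 768)

Answer: (5, 87, 768)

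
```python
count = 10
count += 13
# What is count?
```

Trace:
`count = 10` → count = 10
`count += 13` → count = 23
So count = 23

Answer: 23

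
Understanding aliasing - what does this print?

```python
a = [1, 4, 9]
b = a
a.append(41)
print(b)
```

Key concept: basic list aliasing.
Step by step:
`a = [1, 4, 9]` → a = [1, 4, 9]
`b = a` → b = [1, 4, 9] (same object as a)
`a.append(41)` → a = [1, 4, 9, 41] (same object as b); b = [1, 4, 9, 41] (same object as a)
`print(b)` → prints [1, 4, 9, 41]

Answer: [1, 4, 9, 41]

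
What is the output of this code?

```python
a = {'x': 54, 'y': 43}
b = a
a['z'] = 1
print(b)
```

Key concept: dict aliasing.
Step by step:
`a = {'x': 54, 'y': 43}` → a = {'x': 54, 'y': 43}
`b = a` → b = {'x': 54, 'y': 43} (same object as a)
`a['z'] = 1` → a = {'x': 54, 'y': 43, 'z': 1} (same object as b); b = {'x': 54, 'y': 43, 'z': 1} (same object as a)
`print(b)` → prints {'x': 54, 'y': 43, 'z': 1}

Answer: {'x': 54, 'y': 43, 'z': 1}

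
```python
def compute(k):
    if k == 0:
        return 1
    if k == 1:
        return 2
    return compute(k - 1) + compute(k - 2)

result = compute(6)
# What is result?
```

Build up from base cases: compute(0)=1, compute(1)=2, compute(2)=3, compute(3)=5, compute(4)=8, compute(5)=13, compute(6)=21

Answer: 21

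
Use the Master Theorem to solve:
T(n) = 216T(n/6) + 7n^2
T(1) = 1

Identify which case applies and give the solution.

a=216, b=6, f(n)=7n^2. log_6(216) = 3. Since c=2 < 3, Case 1 applies: T(n) = Θ(n^log_b(a)) = O(n^3).

Answer: O(n^3) - Case 1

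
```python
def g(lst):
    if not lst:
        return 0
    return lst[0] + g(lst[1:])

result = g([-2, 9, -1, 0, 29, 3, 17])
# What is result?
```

(-2) + 9 + (-1) + 0 + 29 + 3 + 17 + 0 = 55

Answer: 55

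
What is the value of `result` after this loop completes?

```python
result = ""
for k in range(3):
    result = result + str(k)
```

Concatenate digits 0 to 2
`result` takes the values: "" → "0" → "01" → "012"

Answer: "012"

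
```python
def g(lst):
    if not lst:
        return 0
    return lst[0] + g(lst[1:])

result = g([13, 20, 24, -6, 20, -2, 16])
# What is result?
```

13 + 20 + 24 + (-6) + 20 + (-2) + 16 + 0 = 85

Answer: 85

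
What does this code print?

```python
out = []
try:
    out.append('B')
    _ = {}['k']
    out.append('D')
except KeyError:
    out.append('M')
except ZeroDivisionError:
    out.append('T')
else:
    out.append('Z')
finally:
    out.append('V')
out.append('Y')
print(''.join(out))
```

Execution trace: 'B' (try body) → 'M' (except KeyError) → 'V' (finally) → 'Y' (after the try/except). Output: BMVY

Answer: BMVY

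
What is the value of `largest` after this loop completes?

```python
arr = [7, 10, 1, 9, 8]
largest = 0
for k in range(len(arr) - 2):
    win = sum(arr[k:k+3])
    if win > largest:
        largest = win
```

Max sum of 3-element window in [7, 10, 1, 9, 8]
`largest` takes the values: 0 → 18 → 20

Answer: 20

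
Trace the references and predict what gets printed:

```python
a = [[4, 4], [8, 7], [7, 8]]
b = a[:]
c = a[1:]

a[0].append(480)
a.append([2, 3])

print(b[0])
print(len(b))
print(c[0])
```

Key concept: slice with nested mutation.
Step by step:
`a = [[4, 4], [8, 7], [7, 8]]` → a = [[4, 4], [8, 7], [7, 8]]
`b = a[:]` → b = [[4, 4], [8, 7], [7, 8]]
`c = a[1:]` → c = [[8, 7], [7, 8]]
`a[0].append(480)` → a = [[4, 4, 480], [8, 7], [7, 8]]; b = [[4, 4, 480], [8, 7], [7, 8]]
`a.append([2, 3])` → a = [[4, 4, 480], [8, 7], [7, 8], [2, 3]]
`print(b[0])` → prints [4, 4, 480]
`print(len(b))` → prints 3
`print(c[0])` → prints [8, 7]

Answer:
[4, 4, 480]
3
[8, 7]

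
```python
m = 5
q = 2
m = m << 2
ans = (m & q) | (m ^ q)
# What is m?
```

Trace:
`m = 5` → m = 5
`q = 2` → q = 2
`m = m << 2` → m = 20
`ans = (m & q) | (m ^ q)` → ans = 22
So m = 20

Answer: 20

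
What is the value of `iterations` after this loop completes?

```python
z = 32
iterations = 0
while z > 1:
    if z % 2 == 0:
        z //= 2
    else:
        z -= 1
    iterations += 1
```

Steps to reduce 32 to 1
`iterations` takes the values: 0 → 1 → 2 → 3 → 4 → 5

Answer: 5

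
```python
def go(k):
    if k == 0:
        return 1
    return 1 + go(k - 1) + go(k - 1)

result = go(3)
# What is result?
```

go(k) = 1 + 2·go(k-1), go(0)=1. Closed form: (1+1)·2^3 - 1 = 15.

Answer: 15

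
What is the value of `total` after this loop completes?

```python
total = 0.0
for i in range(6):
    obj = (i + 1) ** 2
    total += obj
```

Sum of squared losses 1² + 2² + ... + 6²
`total` takes the values: 0.0 → 1.0 → 5.0 → 14.0 → 30.0 → 55.0 → 91.0

Answer: 91.0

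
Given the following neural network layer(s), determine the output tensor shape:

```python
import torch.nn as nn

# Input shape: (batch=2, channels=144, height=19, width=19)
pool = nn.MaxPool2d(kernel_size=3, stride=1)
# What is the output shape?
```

Input: (2, 144, 19, 19) -> Output: (2, 144, 17, 17)

Answer: (2, 144, 17, 17)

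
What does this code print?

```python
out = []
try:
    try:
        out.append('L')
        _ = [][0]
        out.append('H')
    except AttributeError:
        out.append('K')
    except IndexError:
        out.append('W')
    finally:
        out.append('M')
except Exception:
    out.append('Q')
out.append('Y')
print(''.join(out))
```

Execution trace: 'L' (inner try body) → 'W' (inner except IndexError) → 'M' (inner finally) → 'Y' (after the try/except). Output: LWMY

Answer: LWMY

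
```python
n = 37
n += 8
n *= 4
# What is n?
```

Trace:
`n = 37` → n = 37
`n += 8` → n = 45
`n *= 4` → n = 180
So n = 180

Answer: 180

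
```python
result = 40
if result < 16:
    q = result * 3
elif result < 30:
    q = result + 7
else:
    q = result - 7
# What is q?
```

Trace:
`result = 40` → result = 40
`if result < 16: ...` → result < 16 is False, result < 30 is False, take else branch → q = 33
So q = 33

Answer: 33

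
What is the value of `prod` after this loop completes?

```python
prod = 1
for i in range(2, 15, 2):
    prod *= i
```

Product of even numbers 2 to 14
`prod` takes the values: 1 → 2 → 8 → 48 → 384 → 3840 → 46080 → 645120

Answer: 645120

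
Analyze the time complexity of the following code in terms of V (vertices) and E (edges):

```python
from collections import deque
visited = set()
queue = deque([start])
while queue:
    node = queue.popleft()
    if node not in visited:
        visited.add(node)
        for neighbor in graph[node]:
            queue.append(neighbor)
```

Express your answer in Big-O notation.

This is Breadth-first search on a graph. Time complexity: O(V + E).

Answer: O(V + E)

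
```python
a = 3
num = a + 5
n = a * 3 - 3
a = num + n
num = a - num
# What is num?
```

Trace:
`a = 3` → a = 3
`num = a + 5` → num = 8
`n = a * 3 - 3` → n = 6
`a = num + n` → a = 14
`num = a - num` → num = 6
So num = 6

Answer: 6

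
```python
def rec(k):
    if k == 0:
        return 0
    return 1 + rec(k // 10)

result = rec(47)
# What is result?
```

Count of digits of 47: 2

Answer: 2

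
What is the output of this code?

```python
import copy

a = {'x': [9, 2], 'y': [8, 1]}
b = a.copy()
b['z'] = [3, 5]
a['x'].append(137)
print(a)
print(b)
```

Key concept: shallow copy of dict with mutable values.
Step by step:
`a = {'x': [9, 2], 'y': [8, 1]}` → a = {'x': [9, 2], 'y': [8, 1]}
`b = a.copy()` → b = {'x': [9, 2], 'y': [8, 1]}
`b['z'] = [3, 5]` → b = {'x': [9, 2], 'y': [8, 1], 'z': [3, 5]}
`a['x'].append(137)` → a = {'x': [9, 2, 137], 'y': [8, 1]}; b = {'x': [9, 2, 137], 'y': [8, 1], 'z': [3, 5]}
`print(a)` → prints {'x': [9, 2, 137], 'y': [8, 1]}
`print(b)` → prints {'x': [9, 2, 137], 'y': [8, 1], 'z': [3, 5]}

Answer:
{'x': [9, 2, 137], 'y': [8, 1]}
{'x': [9, 2, 137], 'y': [8, 1], 'z': [3, 5]}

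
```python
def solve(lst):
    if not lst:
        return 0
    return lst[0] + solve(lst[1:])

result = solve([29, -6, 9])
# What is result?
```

29 + (-6) + 9 + 0 = 32

Answer: 32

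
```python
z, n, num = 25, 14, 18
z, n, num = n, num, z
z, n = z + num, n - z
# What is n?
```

Trace:
`z, n, num = 25, 14, 18` → z = 25; n = 14; num = 18
`z, n, num = n, num, z` → z = 14; n = 18; num = 25
`z, n = z + num, n - z` → z = 39; n = 4
So n = 4

Answer: 4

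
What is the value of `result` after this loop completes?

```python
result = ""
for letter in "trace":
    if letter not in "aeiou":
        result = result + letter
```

Remove vowels from 'trace'
`result` takes the values: "" → "t" → "tr" → "trc"

Answer: "trc"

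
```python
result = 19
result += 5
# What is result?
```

Trace:
`result = 19` → result = 19
`result += 5` → result = 24
So result = 24

Answer: 24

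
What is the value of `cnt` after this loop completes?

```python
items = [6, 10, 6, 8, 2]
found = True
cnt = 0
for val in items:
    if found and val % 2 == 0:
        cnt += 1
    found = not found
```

Count even values at even positions
`cnt` takes the values: 0 → 1 → 2 → 3

Answer: 3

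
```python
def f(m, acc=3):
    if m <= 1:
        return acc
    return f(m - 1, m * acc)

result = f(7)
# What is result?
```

Accumulator trace (n, acc): (7, 3) -> (6, 21) -> (5, 126) -> (4, 630) -> (3, 2520) -> (2, 7560) -> (1, 15120) -> return 15120

Answer: 15120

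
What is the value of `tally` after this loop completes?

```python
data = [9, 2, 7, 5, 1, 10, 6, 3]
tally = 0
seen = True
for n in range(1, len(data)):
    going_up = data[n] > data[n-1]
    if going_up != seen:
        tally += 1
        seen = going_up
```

Count direction changes in [9, 2, 7, 5, 1, 10, 6, 3]
`tally` takes the values: 0 → 1 → 2 → 3 → 4 → 5

Answer: 5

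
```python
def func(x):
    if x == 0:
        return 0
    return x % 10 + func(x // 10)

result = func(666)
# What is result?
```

Sum of digits of 666: 6 + 6 + 6 = 18

Answer: 18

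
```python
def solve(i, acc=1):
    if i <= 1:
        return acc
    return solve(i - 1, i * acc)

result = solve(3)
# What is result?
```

Accumulator trace (n, acc): (3, 1) -> (2, 3) -> (1, 6) -> return 6

Answer: 6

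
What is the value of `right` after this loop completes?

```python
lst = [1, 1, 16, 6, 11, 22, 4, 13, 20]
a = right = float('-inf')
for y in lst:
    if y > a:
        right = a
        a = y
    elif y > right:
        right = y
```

Second largest (with repeats) in [1, 1, 16, 6, 11, 22, 4, 13, 20]
`right` takes the values: -inf → 1 → 6 → 11 → 16 → 20

Answer: 20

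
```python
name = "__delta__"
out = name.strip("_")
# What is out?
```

Trace:
`name = "__delta__"` → name = '__delta__'
`out = name.strip("_")` → out = 'delta'
So out = 'delta'

Answer: 'delta'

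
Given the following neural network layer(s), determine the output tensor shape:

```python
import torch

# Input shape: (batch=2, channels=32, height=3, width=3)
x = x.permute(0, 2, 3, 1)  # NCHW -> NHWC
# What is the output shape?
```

Input: (2, 32, 3, 3) -> Output: (2, 3, 3, 32)

Answer: (2, 3, 3, 32)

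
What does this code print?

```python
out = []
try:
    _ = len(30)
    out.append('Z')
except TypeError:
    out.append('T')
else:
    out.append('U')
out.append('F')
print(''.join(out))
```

Execution trace: 'T' (except TypeError) → 'F' (after the try/except). Output: TF

Answer: TF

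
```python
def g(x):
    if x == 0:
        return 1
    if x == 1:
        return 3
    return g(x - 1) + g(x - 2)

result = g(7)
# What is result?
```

Build up from base cases: g(0)=1, g(1)=3, g(2)=4, g(3)=7, g(4)=11, g(5)=18, g(6)=29, ..., g(7)=47

Answer: 47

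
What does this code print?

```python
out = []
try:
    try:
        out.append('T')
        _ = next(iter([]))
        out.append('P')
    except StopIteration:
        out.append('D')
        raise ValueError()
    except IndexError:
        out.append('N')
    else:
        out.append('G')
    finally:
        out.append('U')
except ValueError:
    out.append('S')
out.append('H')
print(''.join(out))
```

Execution trace: 'T' (inner try body) → 'D' (inner except StopIteration) → 'U' (inner finally) → 'S' (outer except ValueError) → 'H' (after the try/except). Output: TDUSH

Answer: TDUSH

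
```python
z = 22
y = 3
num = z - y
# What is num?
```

Trace:
`z = 22` → z = 22
`y = 3` → y = 3
`num = z - y` → num = 19
So num = 19

Answer: 19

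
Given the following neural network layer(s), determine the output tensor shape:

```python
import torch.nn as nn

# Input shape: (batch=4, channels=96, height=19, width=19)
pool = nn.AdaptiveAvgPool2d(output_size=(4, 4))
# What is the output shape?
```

Input: (4, 96, 19, 19) -> Output: (4, 96, 4, 4)

Answer: (4, 96, 4, 4)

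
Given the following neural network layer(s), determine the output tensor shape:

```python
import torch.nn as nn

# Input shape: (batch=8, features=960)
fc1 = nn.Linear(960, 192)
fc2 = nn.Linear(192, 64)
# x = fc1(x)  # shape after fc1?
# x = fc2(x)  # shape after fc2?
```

Input: (8, 960) -> after fc1: (8, 192) -> Output: (8, 64)

Answer: (8, 64)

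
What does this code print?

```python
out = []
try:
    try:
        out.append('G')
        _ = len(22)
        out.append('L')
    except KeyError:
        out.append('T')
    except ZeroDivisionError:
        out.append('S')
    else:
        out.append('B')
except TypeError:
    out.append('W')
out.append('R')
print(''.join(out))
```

Execution trace: 'G' (inner try body) → 'W' (outer except TypeError) → 'R' (after the try/except). Output: GWR

Answer: GWR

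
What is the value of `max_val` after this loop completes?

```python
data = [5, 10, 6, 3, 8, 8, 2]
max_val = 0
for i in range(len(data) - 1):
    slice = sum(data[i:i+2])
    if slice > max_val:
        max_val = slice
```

Max sum of 2-element window in [5, 10, 6, 3, 8, 8, 2]
`max_val` takes the values: 0 → 15 → 16

Answer: 16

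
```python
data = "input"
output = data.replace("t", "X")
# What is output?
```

Trace:
`data = "input"` → data = 'input'
`output = data.replace("t", "X")` → output = 'inpuX'
So output = 'inpuX'

Answer: 'inpuX'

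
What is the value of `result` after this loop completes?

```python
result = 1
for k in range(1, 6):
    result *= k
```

5! = 120
`result` takes the values: 1 → 2 → 6 → 24 → 120

Answer: 120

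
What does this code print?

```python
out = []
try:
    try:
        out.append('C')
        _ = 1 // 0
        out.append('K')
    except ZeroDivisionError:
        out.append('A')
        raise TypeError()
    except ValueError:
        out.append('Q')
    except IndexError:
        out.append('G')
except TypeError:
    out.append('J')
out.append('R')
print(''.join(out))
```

Execution trace: 'C' (inner try body) → 'A' (inner except ZeroDivisionError) → 'J' (outer except TypeError) → 'R' (after the try/except). Output: CAJR

Answer: CAJR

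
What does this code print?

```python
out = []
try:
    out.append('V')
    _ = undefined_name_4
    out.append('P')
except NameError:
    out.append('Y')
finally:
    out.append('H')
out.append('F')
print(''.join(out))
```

Execution trace: 'V' (try body) → 'Y' (except NameError) → 'H' (finally) → 'F' (after the try/except). Output: VYHF

Answer: VYHF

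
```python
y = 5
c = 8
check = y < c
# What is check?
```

Trace:
`y = 5` → y = 5
`c = 8` → c = 8
`check = y < c` → check = True
So check = True

Answer: True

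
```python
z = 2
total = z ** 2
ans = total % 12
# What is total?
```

Trace:
`z = 2` → z = 2
`total = z ** 2` → total = 4
`ans = total % 12` → ans = 4
So total = 4

Answer: 4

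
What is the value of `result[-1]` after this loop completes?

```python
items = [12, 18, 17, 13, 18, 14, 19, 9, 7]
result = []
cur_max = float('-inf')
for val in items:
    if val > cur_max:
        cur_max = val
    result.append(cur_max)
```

Running max ends at 19
`result` takes the values: [] → [12] → [12, 18] → [12, 18, 18] → [12, 18, 18, 18] → [12, 18, 18, 18, 18] → [12, 18, 18, 18, 18, 18] → [12, 18, 18, 18, 18, 18, 19] → [12, 18, 18, 18, 18, 18, 19, 19] → [12, 18, 18, 18, 18, 18, 19, 19, 19]
So `result[-1]` = 19

Answer: 19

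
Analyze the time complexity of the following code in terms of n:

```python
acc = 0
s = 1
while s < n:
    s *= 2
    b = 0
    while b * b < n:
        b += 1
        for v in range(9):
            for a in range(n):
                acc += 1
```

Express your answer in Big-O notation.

Each loop level contributes: log n × √n × 1 × n. Multiplying the contributions gives O(n√n log n).

Answer: O(n√n log n)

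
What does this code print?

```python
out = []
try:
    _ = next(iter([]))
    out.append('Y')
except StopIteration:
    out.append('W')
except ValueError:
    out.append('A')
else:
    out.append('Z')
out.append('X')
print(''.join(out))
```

Execution trace: 'W' (except StopIteration) → 'X' (after the try/except). Output: WX

Answer: WX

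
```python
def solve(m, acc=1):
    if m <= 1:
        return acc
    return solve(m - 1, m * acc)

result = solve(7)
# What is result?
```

Accumulator trace (n, acc): (7, 1) -> (6, 7) -> (5, 42) -> (4, 210) -> (3, 840) -> (2, 2520) -> (1, 5040) -> return 5040

Answer: 5040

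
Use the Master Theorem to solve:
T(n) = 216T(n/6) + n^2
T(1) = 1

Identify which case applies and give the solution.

a=216, b=6, f(n)=n^2. log_6(216) = 3. Since c=2 < 3, Case 1 applies: T(n) = Θ(n^log_b(a)) = O(n^3).

Answer: O(n^3) - Case 1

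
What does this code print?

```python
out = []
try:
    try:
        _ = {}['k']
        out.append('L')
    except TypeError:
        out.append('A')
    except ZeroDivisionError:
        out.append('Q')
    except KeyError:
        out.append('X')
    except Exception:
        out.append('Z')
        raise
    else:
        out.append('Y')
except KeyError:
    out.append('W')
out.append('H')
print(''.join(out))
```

Execution trace: 'X' (except KeyError) → 'H' (after the try/except). Output: XH

Answer: XH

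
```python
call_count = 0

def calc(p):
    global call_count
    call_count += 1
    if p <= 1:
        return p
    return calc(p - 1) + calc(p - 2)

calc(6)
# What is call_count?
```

Calls(p) = 1 + Calls(p-1) + Calls(p-2); Calls(0)=Calls(1)=1. For p=6 this gives 25.

Answer: 25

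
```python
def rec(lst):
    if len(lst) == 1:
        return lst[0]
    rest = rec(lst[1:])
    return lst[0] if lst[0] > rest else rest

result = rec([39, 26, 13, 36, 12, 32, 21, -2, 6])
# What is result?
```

Recursive max over [39, 26, 13, 36, 12, 32, 21, -2, 6] = 39

Answer: 39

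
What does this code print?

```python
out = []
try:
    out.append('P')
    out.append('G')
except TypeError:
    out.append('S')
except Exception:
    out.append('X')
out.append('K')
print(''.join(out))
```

Execution trace: 'P' (try body) → 'G' (try body, no exception) → 'K' (after the try/except). Output: PGK

Answer: PGK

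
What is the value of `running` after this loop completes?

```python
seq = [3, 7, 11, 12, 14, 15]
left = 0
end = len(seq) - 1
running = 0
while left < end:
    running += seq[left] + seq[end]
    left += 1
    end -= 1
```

Sum of pairs from ends
`running` takes the values: 0 → 18 → 39 → 62

Answer: 62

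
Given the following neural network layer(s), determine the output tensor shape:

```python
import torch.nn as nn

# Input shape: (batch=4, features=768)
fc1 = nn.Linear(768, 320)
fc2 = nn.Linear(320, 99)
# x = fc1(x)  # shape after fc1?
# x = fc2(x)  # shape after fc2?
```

Input: (4, 768) -> after fc1: (4, 320) -> Output: (4, 99)

Answer: (4, 99)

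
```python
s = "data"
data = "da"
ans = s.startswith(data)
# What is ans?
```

Trace:
`s = "data"` → s = 'data'
`data = "da"` → data = 'da'
`ans = s.startswith(data)` → ans = True
So ans = True

Answer: True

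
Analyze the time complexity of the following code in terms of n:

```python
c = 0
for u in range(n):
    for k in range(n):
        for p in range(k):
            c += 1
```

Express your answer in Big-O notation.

Each loop level contributes: n × n × n. Multiplying the contributions gives O(n^3).

Answer: O(n^3)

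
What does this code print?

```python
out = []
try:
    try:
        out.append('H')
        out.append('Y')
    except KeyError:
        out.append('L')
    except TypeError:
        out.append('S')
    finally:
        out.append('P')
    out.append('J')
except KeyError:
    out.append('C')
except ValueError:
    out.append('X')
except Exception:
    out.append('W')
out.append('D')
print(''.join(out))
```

Execution trace: 'H' (inner try body) → 'Y' (inner try body, no exception) → 'P' (inner finally) → 'J' (try body, no exception) → 'D' (after the try/except). Output: HYPJD

Answer: HYPJD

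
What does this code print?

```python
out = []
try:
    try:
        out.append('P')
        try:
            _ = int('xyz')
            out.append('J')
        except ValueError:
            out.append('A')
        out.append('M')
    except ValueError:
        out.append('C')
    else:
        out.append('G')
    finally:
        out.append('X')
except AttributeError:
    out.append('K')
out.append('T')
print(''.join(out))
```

Execution trace: 'P' (try body) → 'A' (inner except ValueError) → 'M' (try body, no exception) → 'G' (else) → 'X' (finally) → 'T' (after the try/except). Output: PAMGXT

Answer: PAMGXT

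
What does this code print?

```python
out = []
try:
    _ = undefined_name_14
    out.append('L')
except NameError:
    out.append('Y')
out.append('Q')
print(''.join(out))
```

Execution trace: 'Y' (except NameError) → 'Q' (after the try/except). Output: YQ

Answer: YQ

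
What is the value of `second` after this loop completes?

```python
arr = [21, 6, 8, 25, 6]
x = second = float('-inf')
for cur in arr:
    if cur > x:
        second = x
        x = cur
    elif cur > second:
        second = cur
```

Second largest (with repeats) in [21, 6, 8, 25, 6]
`second` takes the values: -inf → 6 → 8 → 21

Answer: 21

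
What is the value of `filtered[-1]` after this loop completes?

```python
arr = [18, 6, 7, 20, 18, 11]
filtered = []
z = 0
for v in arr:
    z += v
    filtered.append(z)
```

Cumulative sum ends at 80
`filtered` takes the values: [] → [18] → [18, 24] → [18, 24, 31] → [18, 24, 31, 51] → [18, 24, 31, 51, 69] → [18, 24, 31, 51, 69, 80]
So `filtered[-1]` = 80

Answer: 80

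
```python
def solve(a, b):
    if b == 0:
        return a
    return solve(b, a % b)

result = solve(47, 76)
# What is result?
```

solve(47, 76) -> solve(76, 47) -> solve(47, 29) -> solve(29, 18) -> solve(18, 11) -> solve(11, 7) -> solve(7, 4) -> solve(4, 3) -> solve(3, 1) -> solve(1, 0) -> 1

Answer: 1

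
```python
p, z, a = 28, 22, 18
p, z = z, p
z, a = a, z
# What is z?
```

Trace:
`p, z, a = 28, 22, 18` → p = 28; z = 22; a = 18
`p, z = z, p` → p = 22; z = 28
`z, a = a, z` → z = 18; a = 28
So z = 18

Answer: 18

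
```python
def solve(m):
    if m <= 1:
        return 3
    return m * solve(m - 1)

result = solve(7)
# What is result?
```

solve(7) = 7 * 6 * 5 * 4 * 3 * 2 * 3 = 15120

Answer: 15120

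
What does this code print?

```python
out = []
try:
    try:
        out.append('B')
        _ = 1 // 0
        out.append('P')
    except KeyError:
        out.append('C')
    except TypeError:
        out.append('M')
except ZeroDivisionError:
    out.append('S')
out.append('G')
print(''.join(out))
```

Execution trace: 'B' (inner try body) → 'S' (outer except ZeroDivisionError) → 'G' (after the try/except). Output: BSG

Answer: BSG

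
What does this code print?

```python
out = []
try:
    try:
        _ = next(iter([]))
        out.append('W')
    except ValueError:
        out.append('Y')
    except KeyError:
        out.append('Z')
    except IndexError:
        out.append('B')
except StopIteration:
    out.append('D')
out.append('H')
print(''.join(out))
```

Execution trace: 'D' (outer except StopIteration) → 'H' (after the try/except). Output: DH

Answer: DH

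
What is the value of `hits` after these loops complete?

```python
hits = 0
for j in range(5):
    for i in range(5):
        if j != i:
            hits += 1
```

5² - 5 (exclude diagonal)
`hits` takes the values: 0 → 1 → 2 → 3 → 4 → 5 → 6 → 7 → 8 → 9 → 10 → 11 → 12 → 13 → 14 → 15 → 16 → 17 → 18 → 19 → 20

Answer: 20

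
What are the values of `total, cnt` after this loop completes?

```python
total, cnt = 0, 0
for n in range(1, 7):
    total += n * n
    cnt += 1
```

Sum of squares and count
`total, cnt` takes the values: (0, 0) → (1, 0) → (1, 1) → (5, 1) → (5, 2) → (14, 2) → (14, 3) → (30, 3) → (30, 4) → (55, 4) → (55, 5) → (91, 5) → (91, 6)

Answer: 91, 6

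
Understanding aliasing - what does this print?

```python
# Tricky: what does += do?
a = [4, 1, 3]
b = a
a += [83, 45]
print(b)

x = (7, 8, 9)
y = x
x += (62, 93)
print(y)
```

Key concept: += behavior differs for mutable vs immutable.
Step by step:
`a = [4, 1, 3]` → a = [4, 1, 3]
`b = a` → b = [4, 1, 3] (same object as a)
`a += [83, 45]` → a = [4, 1, 3, 83, 45] (same object as b); b = [4, 1, 3, 83, 45] (same object as a)
`print(b)` → prints [4, 1, 3, 83, 45]
`x = (7, 8, 9)` → x = (7, 8, 9)
`y = x` → y = (7, 8, 9)
`x += (62, 93)` → x = (7, 8, 9, 62, 93)
`print(y)` → prints (7, 8, 9)

Answer:
[4, 1, 3, 83, 45]
(7, 8, 9)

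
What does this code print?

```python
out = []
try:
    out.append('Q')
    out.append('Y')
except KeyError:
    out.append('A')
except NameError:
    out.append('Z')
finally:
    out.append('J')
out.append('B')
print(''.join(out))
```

Execution trace: 'Q' (try body) → 'Y' (try body, no exception) → 'J' (finally) → 'B' (after the try/except). Output: QYJB

Answer: QYJB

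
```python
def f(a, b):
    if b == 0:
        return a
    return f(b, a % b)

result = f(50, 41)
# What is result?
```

f(50, 41) -> f(41, 9) -> f(9, 5) -> f(5, 4) -> f(4, 1) -> f(1, 0) -> 1

Answer: 1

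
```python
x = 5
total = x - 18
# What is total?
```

Trace:
`x = 5` → x = 5
`total = x - 18` → total = -13
So total = -13

Answer: -13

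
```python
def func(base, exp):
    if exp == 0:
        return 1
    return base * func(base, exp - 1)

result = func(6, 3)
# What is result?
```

func(6, 3) = 6 * 6 * 6 = 216

Answer: 216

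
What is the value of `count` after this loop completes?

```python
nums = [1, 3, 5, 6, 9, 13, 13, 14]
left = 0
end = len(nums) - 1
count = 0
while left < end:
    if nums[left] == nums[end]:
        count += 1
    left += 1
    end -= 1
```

Count matching pairs from ends
`count` takes the values: 0

Answer: 0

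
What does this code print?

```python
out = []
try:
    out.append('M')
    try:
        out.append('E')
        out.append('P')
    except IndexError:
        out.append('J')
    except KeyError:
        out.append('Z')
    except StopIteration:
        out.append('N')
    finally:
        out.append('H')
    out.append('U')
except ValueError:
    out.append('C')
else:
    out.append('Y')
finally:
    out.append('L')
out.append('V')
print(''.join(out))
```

Execution trace: 'M' (try body) → 'E' (inner try body) → 'P' (inner try body, no exception) → 'H' (inner finally) → 'U' (try body, no exception) → 'Y' (else) → 'L' (finally) → 'V' (after the try/except). Output: MEPHUYLV

Answer: MEPHUYLV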